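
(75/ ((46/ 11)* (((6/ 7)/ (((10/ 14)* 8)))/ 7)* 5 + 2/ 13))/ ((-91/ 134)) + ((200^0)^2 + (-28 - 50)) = -62777/ 241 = -260.49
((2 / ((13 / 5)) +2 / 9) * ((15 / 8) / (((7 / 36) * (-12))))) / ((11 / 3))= -0.22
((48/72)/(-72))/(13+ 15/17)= -17/25488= -0.00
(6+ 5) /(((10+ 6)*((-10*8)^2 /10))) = 11 /10240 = 0.00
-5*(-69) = 345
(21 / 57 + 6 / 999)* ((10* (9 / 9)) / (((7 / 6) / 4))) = 12.84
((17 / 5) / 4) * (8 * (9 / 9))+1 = 39 / 5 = 7.80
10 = 10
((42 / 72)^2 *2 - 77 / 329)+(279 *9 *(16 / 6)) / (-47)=-142.02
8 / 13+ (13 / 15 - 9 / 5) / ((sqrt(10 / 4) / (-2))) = 8 / 13+ 28 * sqrt(10) / 75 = 1.80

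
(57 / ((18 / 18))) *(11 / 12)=209 / 4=52.25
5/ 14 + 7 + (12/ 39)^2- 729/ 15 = -486783/ 11830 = -41.15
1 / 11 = 0.09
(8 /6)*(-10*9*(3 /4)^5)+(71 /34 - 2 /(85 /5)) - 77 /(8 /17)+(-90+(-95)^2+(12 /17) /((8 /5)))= 19029795 /2176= 8745.31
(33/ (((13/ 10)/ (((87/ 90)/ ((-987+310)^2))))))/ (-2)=-319/ 11916554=-0.00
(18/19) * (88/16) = 5.21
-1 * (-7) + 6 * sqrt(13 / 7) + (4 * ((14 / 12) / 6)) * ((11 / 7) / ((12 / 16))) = 6 * sqrt(91) / 7 + 233 / 27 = 16.81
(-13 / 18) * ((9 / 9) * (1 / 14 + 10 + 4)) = -2561 / 252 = -10.16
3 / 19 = 0.16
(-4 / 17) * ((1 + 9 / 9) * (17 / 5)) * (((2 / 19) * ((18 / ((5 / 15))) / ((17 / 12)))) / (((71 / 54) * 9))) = -0.54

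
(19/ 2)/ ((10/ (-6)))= -57/ 10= -5.70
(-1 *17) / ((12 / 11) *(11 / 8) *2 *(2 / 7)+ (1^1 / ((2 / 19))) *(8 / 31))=-3689 / 718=-5.14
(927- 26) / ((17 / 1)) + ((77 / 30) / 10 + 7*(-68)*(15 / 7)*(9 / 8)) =-328273 / 300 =-1094.24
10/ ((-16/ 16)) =-10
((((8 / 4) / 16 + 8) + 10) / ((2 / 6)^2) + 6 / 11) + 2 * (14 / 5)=74479 / 440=169.27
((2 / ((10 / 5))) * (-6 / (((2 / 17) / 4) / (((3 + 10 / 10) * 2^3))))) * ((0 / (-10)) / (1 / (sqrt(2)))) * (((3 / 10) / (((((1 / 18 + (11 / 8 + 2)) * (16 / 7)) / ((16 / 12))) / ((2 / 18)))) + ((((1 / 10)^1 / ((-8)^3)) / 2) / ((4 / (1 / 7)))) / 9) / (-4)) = 0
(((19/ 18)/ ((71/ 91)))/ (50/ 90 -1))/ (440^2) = -1729/ 109964800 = -0.00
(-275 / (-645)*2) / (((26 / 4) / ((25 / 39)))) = 0.08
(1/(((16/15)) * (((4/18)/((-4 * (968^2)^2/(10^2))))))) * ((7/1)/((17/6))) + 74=-31114620288622/85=-366054356336.73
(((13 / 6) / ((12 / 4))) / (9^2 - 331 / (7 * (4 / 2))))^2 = 8281 / 52229529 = 0.00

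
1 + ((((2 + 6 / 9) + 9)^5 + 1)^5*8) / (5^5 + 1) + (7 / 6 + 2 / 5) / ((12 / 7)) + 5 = 63948614272316438214460089967549662940769 / 52972483862376360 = 1207204374981854702592158.00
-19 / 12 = -1.58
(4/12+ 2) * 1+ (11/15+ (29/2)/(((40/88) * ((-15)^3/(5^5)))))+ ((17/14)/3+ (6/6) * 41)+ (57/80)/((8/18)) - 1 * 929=-55185731/60480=-912.46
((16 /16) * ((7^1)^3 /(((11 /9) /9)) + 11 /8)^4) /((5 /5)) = 2445805751342533650625 /59969536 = 40784136654693.04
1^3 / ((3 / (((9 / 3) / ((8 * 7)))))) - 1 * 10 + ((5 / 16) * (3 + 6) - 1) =-8.17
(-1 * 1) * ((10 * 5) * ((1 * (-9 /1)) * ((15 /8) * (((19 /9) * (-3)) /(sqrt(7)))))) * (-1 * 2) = 21375 * sqrt(7) /14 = 4039.50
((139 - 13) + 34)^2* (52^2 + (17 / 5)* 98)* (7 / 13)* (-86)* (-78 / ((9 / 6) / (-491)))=-91928745000960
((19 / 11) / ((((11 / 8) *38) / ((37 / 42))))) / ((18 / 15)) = 185 / 7623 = 0.02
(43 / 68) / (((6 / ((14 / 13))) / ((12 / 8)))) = 301 / 1768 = 0.17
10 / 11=0.91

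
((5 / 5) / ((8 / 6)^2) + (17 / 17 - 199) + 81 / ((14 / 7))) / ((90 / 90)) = -2511 / 16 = -156.94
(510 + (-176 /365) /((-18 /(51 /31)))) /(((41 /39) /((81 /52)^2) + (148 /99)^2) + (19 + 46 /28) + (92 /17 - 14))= 34.64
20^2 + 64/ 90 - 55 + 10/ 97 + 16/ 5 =1523447/ 4365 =349.01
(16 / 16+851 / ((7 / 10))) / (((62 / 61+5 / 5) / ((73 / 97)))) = 454.11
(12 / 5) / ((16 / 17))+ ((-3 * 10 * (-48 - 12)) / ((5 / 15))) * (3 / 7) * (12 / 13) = 3892641 / 1820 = 2138.81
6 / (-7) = -6 / 7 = -0.86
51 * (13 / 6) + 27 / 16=1795 / 16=112.19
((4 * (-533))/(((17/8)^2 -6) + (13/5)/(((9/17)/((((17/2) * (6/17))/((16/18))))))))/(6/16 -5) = 5457920/178673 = 30.55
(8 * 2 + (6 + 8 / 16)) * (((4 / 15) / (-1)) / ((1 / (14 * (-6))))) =504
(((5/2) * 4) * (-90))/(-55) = 180/11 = 16.36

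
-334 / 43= -7.77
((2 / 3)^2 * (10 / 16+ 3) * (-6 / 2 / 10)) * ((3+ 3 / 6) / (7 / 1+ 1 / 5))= -203 / 864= -0.23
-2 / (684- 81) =-2 / 603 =-0.00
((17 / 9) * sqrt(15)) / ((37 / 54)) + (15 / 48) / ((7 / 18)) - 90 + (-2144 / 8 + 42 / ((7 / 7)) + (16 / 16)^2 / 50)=-441247 / 1400 + 102 * sqrt(15) / 37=-304.50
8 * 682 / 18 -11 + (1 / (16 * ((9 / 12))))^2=42065 / 144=292.12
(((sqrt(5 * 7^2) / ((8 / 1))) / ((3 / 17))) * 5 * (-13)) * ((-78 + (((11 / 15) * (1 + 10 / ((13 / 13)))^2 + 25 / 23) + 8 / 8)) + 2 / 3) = -799799 * sqrt(5) / 184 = -9719.59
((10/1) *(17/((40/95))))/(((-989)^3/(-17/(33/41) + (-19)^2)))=-0.00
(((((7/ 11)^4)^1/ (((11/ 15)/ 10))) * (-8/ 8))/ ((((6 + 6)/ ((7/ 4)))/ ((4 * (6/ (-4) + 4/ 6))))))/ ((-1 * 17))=-2100875/ 32854404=-0.06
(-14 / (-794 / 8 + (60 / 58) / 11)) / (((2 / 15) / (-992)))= -1050.47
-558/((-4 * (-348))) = -93/232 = -0.40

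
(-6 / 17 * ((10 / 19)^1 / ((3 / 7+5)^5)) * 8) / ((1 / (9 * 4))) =-9075780 / 799779977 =-0.01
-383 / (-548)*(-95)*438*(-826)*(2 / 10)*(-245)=-161254790655 / 137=-1177042267.55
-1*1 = -1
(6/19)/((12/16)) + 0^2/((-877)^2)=8/19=0.42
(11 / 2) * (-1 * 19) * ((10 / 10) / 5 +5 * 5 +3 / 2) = -2790.15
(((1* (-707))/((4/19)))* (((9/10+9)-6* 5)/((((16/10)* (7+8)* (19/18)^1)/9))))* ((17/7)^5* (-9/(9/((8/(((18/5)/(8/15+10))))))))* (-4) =2277136839603/12005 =189682368.98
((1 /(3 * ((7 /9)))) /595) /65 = 3 /270725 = 0.00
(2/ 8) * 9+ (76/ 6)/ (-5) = -17/ 60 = -0.28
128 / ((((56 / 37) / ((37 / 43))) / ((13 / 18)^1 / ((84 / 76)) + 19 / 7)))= 13941896 / 56889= 245.07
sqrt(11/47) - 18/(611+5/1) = -9/308+sqrt(517)/47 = 0.45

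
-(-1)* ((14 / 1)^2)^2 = 38416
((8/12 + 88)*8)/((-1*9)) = -2128/27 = -78.81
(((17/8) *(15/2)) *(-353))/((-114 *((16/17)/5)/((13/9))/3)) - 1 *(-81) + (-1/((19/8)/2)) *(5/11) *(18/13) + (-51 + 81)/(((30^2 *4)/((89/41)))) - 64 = 986060256527/855528960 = 1152.57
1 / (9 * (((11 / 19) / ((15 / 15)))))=19 / 99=0.19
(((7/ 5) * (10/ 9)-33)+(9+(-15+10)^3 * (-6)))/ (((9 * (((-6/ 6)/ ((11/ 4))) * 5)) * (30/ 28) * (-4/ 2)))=126049/ 6075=20.75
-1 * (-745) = 745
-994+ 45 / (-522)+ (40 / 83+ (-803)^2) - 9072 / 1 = 3055654707 / 4814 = 634743.40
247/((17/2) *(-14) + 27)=-247/92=-2.68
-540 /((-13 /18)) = 747.69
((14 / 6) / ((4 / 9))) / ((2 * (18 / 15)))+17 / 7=517 / 112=4.62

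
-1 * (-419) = 419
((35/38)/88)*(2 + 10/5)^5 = 2240/209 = 10.72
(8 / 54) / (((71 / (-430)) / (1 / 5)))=-0.18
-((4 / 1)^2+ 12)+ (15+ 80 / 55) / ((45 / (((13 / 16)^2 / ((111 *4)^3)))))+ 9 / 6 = -293927315712131 / 11091596820480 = -26.50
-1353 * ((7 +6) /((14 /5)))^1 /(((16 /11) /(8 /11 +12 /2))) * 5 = -16269825 /112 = -145266.29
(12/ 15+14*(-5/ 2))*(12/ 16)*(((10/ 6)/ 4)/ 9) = -19/ 16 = -1.19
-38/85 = -0.45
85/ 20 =17/ 4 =4.25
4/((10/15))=6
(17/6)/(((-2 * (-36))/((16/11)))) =17/297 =0.06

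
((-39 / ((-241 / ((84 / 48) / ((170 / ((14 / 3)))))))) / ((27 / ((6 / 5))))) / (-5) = -0.00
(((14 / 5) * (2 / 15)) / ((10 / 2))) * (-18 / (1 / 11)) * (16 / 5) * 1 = -47.31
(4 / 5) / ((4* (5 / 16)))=16 / 25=0.64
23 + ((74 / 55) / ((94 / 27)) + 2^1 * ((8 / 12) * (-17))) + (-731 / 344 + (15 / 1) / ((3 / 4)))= 1153621 / 62040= 18.59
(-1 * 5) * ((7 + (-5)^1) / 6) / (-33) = 5 / 99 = 0.05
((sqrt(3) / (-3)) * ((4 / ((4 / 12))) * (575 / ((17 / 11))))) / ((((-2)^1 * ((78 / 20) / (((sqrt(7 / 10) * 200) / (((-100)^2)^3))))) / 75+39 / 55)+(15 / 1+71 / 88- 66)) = -1696639252000 * sqrt(3) / 8899404799999943586440049+2547001600000000000 * sqrt(210) / 8899404799999943586440049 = 0.00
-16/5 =-3.20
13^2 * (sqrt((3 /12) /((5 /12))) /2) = 169 * sqrt(15) /10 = 65.45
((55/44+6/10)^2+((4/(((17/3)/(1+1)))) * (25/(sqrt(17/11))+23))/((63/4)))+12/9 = 8.62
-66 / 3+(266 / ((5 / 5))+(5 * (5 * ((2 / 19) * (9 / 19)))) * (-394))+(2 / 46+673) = 3536312 / 8303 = 425.91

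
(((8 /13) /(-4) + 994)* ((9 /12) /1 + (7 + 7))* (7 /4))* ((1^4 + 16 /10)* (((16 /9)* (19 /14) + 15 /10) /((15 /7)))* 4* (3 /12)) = 65765707 /540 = 121788.35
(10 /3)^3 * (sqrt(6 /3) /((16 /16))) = 1000 * sqrt(2) /27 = 52.38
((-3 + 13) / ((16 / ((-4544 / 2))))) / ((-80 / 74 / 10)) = 13135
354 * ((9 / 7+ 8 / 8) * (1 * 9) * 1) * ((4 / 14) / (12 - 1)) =101952 / 539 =189.15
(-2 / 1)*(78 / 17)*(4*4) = -2496 / 17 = -146.82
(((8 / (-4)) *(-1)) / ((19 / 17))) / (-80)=-17 / 760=-0.02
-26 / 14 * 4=-52 / 7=-7.43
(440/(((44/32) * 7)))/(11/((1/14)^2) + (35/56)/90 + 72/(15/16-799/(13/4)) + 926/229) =537545733120/25396174093591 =0.02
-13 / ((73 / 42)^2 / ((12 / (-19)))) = 275184 / 101251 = 2.72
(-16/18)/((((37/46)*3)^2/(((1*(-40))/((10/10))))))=677120/110889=6.11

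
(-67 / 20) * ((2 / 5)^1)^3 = -134 / 625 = -0.21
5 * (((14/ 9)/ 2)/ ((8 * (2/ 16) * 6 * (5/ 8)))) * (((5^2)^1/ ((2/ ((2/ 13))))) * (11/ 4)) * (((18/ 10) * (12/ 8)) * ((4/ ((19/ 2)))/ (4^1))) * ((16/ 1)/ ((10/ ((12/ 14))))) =528/ 247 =2.14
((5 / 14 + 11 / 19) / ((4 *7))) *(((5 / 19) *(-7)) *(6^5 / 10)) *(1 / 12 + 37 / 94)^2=-486483003 / 44657144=-10.89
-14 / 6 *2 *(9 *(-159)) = 6678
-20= -20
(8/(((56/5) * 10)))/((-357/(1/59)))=-1/294882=-0.00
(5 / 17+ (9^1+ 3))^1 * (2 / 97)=0.25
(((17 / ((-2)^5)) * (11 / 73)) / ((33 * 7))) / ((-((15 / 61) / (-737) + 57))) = 764269 / 125707667904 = 0.00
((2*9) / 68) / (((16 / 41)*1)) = 369 / 544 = 0.68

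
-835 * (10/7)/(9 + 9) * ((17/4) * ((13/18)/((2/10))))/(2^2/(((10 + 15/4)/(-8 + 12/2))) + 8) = -14925625/108864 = -137.10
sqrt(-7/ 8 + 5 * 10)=sqrt(786)/ 4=7.01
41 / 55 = 0.75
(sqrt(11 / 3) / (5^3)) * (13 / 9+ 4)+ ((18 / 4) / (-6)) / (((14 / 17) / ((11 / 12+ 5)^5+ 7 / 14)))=-30674014039 / 4644864+ 49 * sqrt(33) / 3375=-6603.77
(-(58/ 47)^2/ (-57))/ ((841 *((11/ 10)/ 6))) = 80/ 461681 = 0.00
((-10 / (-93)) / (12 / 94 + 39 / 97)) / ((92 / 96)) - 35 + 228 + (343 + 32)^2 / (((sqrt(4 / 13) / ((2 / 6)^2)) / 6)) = 66538091 / 344379 + 46875*sqrt(13) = 169203.43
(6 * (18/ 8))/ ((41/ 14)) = 189/ 41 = 4.61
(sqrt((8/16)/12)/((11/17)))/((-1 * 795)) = -17 * sqrt(6)/104940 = -0.00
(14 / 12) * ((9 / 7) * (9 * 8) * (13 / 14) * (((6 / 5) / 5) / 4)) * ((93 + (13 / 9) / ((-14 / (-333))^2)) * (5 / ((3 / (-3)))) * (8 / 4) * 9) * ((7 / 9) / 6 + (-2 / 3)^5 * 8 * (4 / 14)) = 4056303537 / 48020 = 84471.13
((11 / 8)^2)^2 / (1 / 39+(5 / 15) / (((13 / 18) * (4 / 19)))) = 570999 / 354304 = 1.61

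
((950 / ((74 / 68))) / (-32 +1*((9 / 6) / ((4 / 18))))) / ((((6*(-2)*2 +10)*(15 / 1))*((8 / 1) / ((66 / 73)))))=35530 / 1909607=0.02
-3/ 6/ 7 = -1/ 14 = -0.07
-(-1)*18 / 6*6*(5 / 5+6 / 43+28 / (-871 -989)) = 134904 / 6665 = 20.24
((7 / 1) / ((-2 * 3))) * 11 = -77 / 6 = -12.83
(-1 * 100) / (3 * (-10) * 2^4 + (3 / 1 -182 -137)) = 25 / 199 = 0.13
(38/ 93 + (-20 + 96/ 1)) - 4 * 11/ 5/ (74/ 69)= 1173436/ 17205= 68.20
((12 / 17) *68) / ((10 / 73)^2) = 63948 / 25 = 2557.92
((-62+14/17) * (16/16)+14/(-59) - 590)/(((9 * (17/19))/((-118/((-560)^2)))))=0.03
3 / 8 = 0.38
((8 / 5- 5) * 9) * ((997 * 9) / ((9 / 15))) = -457623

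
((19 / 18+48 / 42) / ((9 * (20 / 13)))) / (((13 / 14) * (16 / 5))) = 0.05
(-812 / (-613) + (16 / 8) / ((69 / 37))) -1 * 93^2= -365725363 / 42297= -8646.60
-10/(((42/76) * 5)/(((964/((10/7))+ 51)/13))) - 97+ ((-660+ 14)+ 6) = -1281809/1365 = -939.05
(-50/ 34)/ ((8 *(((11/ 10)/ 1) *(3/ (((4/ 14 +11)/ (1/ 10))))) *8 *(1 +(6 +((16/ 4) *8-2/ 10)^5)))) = -154296875/ 6385083763980768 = -0.00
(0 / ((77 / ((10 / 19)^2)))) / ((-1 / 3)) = 0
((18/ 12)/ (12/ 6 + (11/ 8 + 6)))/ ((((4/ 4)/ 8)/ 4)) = 128/ 25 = 5.12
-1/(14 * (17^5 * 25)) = -1/496949950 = -0.00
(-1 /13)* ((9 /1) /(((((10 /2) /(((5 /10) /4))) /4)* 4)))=-9 /520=-0.02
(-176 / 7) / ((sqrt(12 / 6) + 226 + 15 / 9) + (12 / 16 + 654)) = -22363968 / 784886431 + 25344* sqrt(2) / 784886431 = -0.03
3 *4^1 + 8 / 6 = 13.33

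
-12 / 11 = -1.09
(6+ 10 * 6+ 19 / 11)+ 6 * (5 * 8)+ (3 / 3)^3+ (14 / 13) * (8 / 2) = 44764 / 143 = 313.03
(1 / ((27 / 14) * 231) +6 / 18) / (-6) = -299 / 5346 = -0.06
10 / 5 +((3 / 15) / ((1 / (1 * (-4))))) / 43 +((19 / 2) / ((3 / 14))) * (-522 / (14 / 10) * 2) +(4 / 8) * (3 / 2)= -28429251 / 860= -33057.27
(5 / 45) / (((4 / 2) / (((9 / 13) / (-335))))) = -1 / 8710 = -0.00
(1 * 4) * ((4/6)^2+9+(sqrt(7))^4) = 2104/9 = 233.78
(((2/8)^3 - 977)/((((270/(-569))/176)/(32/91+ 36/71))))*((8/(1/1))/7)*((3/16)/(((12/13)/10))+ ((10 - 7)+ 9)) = 243722343650159/48845160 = 4989692.81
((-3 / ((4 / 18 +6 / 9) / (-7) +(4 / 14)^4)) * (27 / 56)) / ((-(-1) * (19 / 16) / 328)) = 20503854 / 6175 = 3320.46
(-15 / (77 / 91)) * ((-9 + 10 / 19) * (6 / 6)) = 31395 / 209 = 150.22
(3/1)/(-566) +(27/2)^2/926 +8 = 8586607/1048232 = 8.19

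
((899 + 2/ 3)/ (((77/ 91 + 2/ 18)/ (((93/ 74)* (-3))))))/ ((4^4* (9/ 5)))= -16315455/ 2121728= -7.69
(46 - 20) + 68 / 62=840 / 31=27.10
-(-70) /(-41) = -70 /41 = -1.71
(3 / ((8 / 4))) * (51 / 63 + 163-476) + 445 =-23.29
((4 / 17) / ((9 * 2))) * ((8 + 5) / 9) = 26 / 1377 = 0.02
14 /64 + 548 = 17543 /32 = 548.22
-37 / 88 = -0.42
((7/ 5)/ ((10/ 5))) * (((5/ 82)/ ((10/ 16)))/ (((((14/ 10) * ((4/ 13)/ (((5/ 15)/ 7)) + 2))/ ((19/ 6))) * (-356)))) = -247/ 4816680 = -0.00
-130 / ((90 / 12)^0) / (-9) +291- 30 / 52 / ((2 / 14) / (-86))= 76372 / 117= 652.75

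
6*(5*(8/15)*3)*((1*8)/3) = 128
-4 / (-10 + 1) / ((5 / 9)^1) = 4 / 5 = 0.80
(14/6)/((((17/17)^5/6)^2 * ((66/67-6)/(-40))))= 670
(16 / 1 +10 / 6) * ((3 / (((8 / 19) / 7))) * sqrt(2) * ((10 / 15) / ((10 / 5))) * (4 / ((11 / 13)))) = 1963.55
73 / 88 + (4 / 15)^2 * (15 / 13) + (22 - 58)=-602117 / 17160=-35.09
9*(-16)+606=462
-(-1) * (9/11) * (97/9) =97/11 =8.82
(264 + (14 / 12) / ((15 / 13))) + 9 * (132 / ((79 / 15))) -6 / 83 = 289463747 / 590130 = 490.51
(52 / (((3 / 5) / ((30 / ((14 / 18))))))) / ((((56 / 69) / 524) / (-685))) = -72443065500 / 49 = -1478429908.16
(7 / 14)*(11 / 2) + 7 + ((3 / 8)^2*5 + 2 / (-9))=5893 / 576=10.23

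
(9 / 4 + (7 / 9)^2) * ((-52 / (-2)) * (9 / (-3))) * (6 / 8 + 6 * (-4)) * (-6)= -372775 / 12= -31064.58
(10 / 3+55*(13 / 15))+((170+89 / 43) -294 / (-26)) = 131017 / 559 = 234.38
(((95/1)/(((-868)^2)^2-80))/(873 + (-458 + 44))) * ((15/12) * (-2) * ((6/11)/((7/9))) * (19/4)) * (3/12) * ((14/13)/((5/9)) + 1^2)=-0.00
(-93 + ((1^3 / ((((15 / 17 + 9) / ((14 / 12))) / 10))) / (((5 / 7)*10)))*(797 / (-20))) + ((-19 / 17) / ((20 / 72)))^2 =-347067163 / 4161600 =-83.40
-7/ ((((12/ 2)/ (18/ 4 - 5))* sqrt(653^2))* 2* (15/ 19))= 133/ 235080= 0.00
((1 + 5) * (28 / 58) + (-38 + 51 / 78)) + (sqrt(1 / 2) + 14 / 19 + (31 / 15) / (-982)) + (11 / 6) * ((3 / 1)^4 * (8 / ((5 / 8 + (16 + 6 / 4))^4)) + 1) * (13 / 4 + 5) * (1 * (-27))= -571971476694634541 / 1286653767555000 + sqrt(2) / 2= -443.83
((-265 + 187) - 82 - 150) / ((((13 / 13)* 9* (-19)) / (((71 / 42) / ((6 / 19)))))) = 9.70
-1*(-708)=708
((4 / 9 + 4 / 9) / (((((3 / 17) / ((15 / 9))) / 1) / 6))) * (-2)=-2720 / 27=-100.74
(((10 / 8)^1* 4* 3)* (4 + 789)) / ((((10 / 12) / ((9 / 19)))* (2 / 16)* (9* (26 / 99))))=434808 / 19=22884.63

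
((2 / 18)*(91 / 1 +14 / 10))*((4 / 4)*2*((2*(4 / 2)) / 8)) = 154 / 15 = 10.27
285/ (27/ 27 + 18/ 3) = 285/ 7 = 40.71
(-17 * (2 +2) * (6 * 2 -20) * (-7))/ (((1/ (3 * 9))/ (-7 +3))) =411264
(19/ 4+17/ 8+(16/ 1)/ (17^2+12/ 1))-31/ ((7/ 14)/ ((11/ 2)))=-334.07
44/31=1.42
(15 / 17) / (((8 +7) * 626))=1 / 10642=0.00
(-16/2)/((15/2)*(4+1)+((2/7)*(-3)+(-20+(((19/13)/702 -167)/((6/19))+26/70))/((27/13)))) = 31842720/905241637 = 0.04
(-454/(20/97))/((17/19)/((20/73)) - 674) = 836722/254879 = 3.28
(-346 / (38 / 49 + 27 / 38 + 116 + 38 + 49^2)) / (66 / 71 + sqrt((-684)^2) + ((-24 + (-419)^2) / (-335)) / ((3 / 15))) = 3064706764 / 43817034190309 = 0.00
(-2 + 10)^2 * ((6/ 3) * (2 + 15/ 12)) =416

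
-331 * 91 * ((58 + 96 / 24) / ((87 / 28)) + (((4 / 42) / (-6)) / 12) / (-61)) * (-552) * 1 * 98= 517649527635604 / 15921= 32513631532.92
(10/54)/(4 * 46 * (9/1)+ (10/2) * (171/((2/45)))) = 10/1128249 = 0.00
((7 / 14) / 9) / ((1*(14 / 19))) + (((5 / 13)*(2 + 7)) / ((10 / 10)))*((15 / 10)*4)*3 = 62.38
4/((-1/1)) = -4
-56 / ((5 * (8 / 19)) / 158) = -21014 / 5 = -4202.80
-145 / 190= -29 / 38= -0.76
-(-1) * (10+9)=19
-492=-492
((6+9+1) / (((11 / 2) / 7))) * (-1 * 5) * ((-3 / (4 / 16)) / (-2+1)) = -13440 / 11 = -1221.82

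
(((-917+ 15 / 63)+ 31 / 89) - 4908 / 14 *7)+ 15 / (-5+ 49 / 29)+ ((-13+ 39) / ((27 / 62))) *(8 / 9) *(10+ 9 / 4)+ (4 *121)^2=1121640675443 / 4844448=231531.16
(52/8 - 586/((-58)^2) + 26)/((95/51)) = 1386486/79895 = 17.35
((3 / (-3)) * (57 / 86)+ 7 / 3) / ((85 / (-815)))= -70253 / 4386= -16.02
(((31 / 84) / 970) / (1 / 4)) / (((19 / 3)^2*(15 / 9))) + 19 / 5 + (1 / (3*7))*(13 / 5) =144270877 / 36767850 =3.92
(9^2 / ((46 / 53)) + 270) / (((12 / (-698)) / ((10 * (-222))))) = 1079074845 / 23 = 46916297.61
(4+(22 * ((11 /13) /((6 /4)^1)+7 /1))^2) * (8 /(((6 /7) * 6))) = 589766576 /13689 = 43083.25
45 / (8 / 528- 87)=-2970 / 5741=-0.52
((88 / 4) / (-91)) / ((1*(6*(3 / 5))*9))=-55 / 7371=-0.01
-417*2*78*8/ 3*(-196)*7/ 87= 2735673.38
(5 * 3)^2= 225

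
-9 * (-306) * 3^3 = 74358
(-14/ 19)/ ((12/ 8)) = -28/ 57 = -0.49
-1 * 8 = -8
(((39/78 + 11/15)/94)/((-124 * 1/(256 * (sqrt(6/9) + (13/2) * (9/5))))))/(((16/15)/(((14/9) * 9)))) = -30303/7285 - 518 * sqrt(6)/4371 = -4.45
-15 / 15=-1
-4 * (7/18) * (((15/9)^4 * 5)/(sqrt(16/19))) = -21875 * sqrt(19)/1458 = -65.40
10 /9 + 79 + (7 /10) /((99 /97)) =26663 /330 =80.80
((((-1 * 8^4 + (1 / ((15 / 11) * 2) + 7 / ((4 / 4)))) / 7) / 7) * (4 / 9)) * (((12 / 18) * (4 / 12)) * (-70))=981272 / 1701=576.88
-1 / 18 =-0.06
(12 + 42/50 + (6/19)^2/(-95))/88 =2201559/15089800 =0.15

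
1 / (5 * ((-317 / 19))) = -19 / 1585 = -0.01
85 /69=1.23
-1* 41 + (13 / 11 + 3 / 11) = -435 / 11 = -39.55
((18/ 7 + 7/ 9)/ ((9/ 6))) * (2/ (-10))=-422/ 945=-0.45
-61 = -61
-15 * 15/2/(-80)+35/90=517/288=1.80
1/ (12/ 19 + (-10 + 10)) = 19/ 12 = 1.58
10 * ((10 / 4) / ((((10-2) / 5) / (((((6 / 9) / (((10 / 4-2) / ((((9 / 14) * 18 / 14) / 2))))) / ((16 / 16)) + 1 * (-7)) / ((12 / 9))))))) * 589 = -17449125 / 392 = -44513.07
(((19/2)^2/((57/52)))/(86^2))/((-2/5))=-1235/44376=-0.03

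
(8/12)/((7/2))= 0.19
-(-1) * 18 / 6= 3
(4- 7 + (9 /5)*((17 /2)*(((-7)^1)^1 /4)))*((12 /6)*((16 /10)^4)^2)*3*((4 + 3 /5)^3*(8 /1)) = -1458701454016512 /244140625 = -5974841.16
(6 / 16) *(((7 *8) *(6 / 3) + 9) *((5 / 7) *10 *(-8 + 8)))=0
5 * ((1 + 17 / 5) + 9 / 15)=25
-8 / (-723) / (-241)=-0.00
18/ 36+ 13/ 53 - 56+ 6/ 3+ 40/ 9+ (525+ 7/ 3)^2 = 265242179/ 954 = 278031.63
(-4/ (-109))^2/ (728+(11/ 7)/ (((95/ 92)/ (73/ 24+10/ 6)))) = 63840/ 34850644229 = 0.00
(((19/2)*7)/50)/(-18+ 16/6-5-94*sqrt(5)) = -0.01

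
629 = 629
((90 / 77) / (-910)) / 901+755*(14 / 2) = 33365827486 / 6313307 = 5285.00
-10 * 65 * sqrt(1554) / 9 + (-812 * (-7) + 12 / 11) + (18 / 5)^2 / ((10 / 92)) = 7980944 / 1375 - 650 * sqrt(1554) / 9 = 2957.26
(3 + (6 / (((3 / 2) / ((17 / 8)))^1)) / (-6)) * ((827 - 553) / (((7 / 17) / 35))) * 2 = 221255 / 3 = 73751.67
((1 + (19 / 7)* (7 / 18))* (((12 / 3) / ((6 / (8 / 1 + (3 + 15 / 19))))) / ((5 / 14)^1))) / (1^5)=116032 / 2565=45.24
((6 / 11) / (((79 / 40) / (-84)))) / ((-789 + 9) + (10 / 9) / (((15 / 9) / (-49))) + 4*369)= -6048 / 172931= -0.03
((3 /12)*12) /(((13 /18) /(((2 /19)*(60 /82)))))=3240 /10127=0.32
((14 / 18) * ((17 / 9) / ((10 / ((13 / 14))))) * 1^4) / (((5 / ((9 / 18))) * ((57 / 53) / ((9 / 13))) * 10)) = 0.00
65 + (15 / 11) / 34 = 24325 / 374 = 65.04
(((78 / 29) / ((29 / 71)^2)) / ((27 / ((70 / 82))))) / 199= 4587310 / 1790908659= 0.00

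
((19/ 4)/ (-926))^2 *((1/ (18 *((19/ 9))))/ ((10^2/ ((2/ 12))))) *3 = 19/ 5487846400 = 0.00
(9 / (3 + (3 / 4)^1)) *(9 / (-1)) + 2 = -98 / 5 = -19.60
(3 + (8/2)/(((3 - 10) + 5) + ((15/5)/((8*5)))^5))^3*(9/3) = 25769528588694110888938533/8589904015560119691251093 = 3.00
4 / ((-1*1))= -4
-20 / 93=-0.22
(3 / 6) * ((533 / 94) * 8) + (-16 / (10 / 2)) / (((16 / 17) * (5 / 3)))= 24253 / 1175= 20.64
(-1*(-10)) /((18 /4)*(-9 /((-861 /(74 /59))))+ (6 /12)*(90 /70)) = 338660 /23769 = 14.25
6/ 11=0.55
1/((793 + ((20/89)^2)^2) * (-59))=-62742241/2935530669667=-0.00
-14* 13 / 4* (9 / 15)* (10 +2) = -1638 / 5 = -327.60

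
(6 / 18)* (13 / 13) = 1 / 3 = 0.33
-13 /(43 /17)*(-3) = 15.42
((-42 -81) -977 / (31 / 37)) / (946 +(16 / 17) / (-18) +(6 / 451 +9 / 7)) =-19302485202 / 14183741953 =-1.36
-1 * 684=-684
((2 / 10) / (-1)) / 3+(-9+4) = -5.07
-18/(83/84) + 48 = 2472/83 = 29.78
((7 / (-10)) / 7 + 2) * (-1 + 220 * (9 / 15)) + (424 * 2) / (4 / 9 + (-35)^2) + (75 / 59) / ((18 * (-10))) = 249.58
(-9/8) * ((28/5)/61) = -63/610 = -0.10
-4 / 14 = -2 / 7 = -0.29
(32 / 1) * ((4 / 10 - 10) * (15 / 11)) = -4608 / 11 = -418.91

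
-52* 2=-104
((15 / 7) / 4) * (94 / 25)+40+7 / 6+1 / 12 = 6057 / 140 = 43.26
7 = 7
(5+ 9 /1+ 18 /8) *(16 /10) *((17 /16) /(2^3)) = 221 /64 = 3.45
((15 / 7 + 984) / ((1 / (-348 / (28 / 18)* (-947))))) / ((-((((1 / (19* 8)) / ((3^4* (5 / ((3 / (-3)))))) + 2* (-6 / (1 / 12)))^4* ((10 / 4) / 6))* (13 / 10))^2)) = -93550826879277643610803826154276241224499200000000 / 24290063508471030299252833356329361528090136639054399319677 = -0.00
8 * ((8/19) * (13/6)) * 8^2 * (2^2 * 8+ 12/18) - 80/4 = 2605732/171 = 15238.20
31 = 31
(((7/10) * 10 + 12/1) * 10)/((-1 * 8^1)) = -95/4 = -23.75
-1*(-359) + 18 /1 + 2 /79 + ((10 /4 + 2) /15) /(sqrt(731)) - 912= -42263 /79 + 3*sqrt(731) /7310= -534.96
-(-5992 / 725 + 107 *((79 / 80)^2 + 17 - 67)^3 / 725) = 3306577542410579253 / 190054400000000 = 17398.06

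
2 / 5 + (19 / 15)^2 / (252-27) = 20611 / 50625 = 0.41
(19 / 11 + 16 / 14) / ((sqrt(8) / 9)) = 1989*sqrt(2) / 308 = 9.13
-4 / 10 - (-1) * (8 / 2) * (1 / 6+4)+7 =23.27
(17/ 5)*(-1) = -3.40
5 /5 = 1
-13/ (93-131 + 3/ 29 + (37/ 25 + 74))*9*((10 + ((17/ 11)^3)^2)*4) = -273091992975/ 928297964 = -294.19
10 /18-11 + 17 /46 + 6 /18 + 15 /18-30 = -8054 /207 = -38.91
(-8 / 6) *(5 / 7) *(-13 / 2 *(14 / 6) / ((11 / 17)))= 2210 / 99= 22.32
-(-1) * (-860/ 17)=-860/ 17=-50.59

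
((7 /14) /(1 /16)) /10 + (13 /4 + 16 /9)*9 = 921 /20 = 46.05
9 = 9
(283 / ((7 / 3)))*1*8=6792 / 7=970.29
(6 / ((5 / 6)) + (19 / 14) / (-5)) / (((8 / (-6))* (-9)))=97 / 168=0.58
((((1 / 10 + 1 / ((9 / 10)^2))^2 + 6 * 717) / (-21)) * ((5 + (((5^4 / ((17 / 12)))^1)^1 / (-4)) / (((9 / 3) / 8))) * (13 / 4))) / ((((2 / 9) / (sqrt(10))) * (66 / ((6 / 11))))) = 2122599989107 * sqrt(10) / 296382240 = 22647.28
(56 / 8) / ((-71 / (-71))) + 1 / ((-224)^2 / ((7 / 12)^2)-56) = 1031801 / 147400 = 7.00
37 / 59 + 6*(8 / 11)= 3239 / 649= 4.99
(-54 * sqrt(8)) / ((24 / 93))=-837 * sqrt(2) / 2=-591.85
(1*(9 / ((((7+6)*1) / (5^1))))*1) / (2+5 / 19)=855 / 559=1.53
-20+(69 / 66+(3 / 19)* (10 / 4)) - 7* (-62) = 86827 / 209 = 415.44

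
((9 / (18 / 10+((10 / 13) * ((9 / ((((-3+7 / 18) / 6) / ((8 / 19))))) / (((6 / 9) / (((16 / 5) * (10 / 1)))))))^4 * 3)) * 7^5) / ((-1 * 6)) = -1526298400818351249635 / 1940840996285510188317552966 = -0.00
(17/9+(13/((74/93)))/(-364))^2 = 3.40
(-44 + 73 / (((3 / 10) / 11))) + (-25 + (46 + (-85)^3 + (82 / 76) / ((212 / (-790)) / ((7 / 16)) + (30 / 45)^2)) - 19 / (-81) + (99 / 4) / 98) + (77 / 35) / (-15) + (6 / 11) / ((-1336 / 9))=-2225701811380705859 / 3639875933925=-611477.38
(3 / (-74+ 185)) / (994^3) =1 / 36337988008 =0.00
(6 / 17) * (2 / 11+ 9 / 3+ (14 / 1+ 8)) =1662 / 187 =8.89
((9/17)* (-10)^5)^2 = 810000000000/289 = 2802768166.09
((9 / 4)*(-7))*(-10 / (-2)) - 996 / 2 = -576.75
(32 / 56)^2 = 16 / 49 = 0.33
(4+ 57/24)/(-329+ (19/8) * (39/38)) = -102/5225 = -0.02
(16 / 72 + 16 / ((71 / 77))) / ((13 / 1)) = 11230 / 8307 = 1.35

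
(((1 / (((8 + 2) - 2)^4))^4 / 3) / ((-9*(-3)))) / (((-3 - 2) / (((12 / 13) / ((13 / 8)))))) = -1 / 200682862301675520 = -0.00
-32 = -32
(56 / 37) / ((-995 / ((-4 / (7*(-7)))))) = -32 / 257705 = -0.00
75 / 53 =1.42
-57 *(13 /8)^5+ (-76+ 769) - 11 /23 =46.66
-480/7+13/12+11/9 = -16699/252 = -66.27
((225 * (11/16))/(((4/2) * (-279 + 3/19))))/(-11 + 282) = -15675/15314752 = -0.00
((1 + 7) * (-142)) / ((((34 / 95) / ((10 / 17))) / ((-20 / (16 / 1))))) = 674500 / 289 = 2333.91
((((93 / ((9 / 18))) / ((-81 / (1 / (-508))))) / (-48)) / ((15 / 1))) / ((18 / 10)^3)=-775 / 719925408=-0.00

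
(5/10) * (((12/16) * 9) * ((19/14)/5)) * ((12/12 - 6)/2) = -513/224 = -2.29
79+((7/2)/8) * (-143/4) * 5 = 51/64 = 0.80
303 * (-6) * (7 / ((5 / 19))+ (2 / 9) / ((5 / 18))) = -49813.20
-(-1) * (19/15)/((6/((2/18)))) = 19/810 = 0.02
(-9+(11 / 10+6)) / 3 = -19 / 30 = -0.63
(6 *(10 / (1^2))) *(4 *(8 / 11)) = 1920 / 11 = 174.55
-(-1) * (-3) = -3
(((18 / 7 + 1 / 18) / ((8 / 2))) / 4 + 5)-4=2347 / 2016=1.16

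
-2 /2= -1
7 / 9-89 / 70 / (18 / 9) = 179 / 1260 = 0.14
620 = 620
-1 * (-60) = 60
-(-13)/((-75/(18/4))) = -39/50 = -0.78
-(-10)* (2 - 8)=-60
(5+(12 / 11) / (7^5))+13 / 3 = 5176592 / 554631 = 9.33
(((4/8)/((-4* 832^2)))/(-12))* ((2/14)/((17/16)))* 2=1/247123968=0.00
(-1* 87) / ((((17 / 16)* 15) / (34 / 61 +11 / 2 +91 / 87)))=-38.78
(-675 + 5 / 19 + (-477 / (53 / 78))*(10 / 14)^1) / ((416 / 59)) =-4614685 / 27664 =-166.81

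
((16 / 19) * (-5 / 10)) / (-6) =4 / 57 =0.07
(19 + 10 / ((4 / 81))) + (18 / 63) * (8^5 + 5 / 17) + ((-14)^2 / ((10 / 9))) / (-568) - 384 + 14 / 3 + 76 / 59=275331952367 / 29909460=9205.51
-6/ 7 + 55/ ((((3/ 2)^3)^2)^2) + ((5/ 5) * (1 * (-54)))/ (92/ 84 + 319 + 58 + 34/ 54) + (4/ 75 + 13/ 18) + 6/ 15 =7984848972013/ 13314005368650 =0.60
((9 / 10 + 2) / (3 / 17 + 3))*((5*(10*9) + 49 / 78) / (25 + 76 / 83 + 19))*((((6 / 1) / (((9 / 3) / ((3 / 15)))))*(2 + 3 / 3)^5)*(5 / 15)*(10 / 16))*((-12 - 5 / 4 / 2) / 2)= -145264455031 / 124067840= -1170.85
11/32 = 0.34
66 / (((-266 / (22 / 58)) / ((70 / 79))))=-3630 / 43529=-0.08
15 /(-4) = -15 /4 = -3.75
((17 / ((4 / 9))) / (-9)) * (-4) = 17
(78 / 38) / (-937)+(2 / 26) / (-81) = -58870 / 18746559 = -0.00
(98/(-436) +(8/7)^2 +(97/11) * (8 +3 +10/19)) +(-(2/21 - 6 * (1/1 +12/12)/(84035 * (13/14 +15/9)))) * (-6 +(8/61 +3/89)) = 920054320451363/8908529869470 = 103.28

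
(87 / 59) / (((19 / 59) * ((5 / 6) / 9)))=4698 / 95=49.45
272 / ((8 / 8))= 272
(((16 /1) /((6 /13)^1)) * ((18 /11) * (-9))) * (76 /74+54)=-28093.80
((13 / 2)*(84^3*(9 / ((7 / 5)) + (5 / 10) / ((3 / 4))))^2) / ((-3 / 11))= -421496964016128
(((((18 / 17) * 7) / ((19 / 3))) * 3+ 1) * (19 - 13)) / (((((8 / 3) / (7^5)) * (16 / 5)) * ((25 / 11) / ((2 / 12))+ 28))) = 12121460505 / 9467776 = 1280.29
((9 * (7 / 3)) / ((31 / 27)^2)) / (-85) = -15309 / 81685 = -0.19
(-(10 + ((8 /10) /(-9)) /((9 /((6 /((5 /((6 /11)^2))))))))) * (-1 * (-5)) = -90718 /1815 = -49.98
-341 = -341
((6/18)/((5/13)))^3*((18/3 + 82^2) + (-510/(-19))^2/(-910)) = 7471869236/1705725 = 4380.47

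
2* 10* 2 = 40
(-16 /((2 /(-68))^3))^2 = 395469930496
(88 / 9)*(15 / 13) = 440 / 39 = 11.28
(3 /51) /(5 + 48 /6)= 1 /221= 0.00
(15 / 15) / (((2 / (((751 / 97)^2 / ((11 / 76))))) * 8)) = 10716019 / 413996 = 25.88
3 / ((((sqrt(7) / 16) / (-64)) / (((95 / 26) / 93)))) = -48640* sqrt(7) / 2821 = -45.62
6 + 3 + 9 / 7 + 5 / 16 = 1187 / 112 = 10.60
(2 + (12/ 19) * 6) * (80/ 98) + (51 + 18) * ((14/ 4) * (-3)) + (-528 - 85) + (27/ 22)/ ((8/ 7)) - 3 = -218698609/ 163856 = -1334.70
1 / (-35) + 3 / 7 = 2 / 5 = 0.40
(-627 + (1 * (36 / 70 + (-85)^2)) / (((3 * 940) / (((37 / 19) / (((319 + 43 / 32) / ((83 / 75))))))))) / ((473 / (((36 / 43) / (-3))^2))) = -3615878617226416 / 35026262785985625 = -0.10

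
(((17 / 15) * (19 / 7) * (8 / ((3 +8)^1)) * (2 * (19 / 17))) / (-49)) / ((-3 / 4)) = 23104 / 169785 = 0.14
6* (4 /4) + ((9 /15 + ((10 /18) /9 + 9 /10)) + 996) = 162577 /162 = 1003.56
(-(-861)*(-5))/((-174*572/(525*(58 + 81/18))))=94171875/66352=1419.28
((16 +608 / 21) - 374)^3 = -329939371000 / 9261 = -35626754.24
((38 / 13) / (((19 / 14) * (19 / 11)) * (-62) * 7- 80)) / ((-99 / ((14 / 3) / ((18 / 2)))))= 532 / 38132289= 0.00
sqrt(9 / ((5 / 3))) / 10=3 * sqrt(15) / 50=0.23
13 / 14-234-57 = -4061 / 14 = -290.07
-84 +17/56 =-4687/56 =-83.70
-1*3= -3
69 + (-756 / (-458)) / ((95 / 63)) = 1524909 / 21755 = 70.09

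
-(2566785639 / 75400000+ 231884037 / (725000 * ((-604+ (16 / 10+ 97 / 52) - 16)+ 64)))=-19077458618559 / 570099400000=-33.46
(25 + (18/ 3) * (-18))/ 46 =-83/ 46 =-1.80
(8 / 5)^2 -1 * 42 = -986 / 25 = -39.44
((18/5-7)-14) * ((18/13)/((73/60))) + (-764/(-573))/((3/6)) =-48784/2847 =-17.14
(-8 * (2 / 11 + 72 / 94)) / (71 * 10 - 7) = -0.01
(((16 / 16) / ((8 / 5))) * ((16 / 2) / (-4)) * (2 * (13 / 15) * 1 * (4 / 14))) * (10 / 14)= -65 / 147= -0.44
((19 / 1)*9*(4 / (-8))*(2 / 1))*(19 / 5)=-649.80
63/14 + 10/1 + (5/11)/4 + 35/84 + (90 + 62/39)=45740/429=106.62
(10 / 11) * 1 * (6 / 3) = 20 / 11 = 1.82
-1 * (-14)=14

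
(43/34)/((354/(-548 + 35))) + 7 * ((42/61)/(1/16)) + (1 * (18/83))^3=10535982363129/139934576084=75.29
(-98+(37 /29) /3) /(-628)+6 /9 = 14971 /18212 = 0.82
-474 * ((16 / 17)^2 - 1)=15642 / 289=54.12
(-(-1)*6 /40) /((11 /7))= 21 /220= 0.10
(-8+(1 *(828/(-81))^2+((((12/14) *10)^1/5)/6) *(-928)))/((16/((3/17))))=-11953/6426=-1.86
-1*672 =-672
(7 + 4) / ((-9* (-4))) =11 / 36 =0.31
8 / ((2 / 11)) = 44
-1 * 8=-8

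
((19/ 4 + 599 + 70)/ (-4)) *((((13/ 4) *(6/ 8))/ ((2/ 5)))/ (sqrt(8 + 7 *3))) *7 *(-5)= 18393375 *sqrt(29)/ 14848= 6671.02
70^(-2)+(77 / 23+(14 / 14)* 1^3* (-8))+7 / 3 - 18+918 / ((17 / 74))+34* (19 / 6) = 460193323 / 112700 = 4083.35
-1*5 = -5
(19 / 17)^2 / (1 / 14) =5054 / 289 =17.49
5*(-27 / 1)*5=-675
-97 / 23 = -4.22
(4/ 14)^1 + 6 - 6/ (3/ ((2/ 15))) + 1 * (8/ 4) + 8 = 1682/ 105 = 16.02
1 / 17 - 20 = -339 / 17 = -19.94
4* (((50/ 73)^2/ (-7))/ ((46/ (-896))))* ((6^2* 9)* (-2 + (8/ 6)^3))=626.60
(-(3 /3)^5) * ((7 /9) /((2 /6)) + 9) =-34 /3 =-11.33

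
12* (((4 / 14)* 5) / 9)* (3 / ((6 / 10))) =200 / 21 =9.52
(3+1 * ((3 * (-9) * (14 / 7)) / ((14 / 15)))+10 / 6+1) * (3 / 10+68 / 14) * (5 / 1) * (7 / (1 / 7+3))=-98914 / 33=-2997.39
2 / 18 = 1 / 9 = 0.11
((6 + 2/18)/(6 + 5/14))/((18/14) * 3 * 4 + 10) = 2695/71289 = 0.04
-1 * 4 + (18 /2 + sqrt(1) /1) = 6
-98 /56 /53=-0.03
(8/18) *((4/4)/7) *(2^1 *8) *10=640/63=10.16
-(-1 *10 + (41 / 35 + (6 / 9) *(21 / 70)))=302 / 35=8.63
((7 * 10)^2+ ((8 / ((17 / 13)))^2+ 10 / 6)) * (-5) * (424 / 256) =-1134781145 / 27744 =-40901.86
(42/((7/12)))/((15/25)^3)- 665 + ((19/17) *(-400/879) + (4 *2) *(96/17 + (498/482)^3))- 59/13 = -256246586156176/906381477313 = -282.71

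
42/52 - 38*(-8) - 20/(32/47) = 28645/104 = 275.43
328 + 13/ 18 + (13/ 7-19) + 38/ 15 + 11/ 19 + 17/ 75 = 314.92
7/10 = 0.70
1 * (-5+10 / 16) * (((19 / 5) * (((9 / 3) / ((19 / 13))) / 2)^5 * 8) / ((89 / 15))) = -9473540895 / 371154208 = -25.52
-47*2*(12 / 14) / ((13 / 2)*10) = -564 / 455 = -1.24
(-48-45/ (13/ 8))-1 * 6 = -81.69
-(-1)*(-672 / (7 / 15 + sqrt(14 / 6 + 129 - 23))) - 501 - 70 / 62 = -188235578 / 377053 - 126000*sqrt(39) / 12163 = -563.92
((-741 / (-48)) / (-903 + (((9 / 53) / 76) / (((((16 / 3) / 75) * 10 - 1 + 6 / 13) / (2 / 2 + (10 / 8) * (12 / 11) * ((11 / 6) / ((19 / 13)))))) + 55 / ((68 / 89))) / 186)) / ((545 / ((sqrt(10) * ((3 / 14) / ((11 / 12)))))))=-1044870387966 * sqrt(10) / 142430060238722795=-0.00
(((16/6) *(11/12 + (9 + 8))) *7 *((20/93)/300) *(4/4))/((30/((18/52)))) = 0.00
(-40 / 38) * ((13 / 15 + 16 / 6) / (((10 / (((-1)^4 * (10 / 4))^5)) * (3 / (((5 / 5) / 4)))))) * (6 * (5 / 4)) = -165625 / 7296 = -22.70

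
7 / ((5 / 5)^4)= 7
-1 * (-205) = 205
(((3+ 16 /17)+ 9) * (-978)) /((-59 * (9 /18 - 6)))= -39120 /1003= -39.00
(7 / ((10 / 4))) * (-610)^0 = 2.80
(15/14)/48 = 5/224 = 0.02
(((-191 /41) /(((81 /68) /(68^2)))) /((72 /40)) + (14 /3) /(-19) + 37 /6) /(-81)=11404012255 /91998342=123.96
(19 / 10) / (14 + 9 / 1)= 19 / 230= 0.08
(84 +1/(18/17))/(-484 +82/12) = -1529/8589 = -0.18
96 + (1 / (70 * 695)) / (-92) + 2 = 438628399 / 4475800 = 98.00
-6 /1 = -6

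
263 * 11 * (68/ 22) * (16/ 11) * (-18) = -2575296/ 11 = -234117.82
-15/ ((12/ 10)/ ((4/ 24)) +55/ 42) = -3150/ 1787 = -1.76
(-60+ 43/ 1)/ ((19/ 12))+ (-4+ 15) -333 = -6322/ 19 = -332.74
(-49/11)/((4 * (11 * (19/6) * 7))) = -21/4598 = -0.00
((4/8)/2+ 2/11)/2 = 19/88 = 0.22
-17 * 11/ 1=-187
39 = 39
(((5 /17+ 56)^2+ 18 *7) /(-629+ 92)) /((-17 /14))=4443894 /879427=5.05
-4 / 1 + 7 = 3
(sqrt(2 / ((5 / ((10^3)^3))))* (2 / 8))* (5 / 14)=12500 / 7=1785.71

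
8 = 8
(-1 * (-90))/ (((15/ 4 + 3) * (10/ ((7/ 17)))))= 28/ 51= 0.55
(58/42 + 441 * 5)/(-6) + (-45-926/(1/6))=-376030/63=-5968.73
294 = 294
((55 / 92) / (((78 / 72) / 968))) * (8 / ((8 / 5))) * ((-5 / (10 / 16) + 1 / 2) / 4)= -1497375 / 299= -5007.94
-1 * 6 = -6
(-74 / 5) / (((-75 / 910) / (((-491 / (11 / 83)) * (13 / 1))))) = -7135198252 / 825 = -8648725.15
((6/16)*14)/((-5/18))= -189/10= -18.90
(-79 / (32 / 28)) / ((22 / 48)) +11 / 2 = -145.32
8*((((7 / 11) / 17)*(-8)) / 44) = -112 / 2057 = -0.05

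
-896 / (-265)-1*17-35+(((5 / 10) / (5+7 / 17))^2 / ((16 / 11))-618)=-95691922749 / 143549440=-666.61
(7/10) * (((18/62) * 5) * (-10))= -10.16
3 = 3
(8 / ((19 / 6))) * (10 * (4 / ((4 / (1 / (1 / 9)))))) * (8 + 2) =43200 / 19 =2273.68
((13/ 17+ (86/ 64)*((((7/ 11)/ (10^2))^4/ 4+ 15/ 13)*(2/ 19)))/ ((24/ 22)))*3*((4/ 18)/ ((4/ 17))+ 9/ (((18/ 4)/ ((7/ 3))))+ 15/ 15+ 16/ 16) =5557539449102876479/ 286150092800000000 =19.42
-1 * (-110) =110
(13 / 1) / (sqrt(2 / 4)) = 13 * sqrt(2) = 18.38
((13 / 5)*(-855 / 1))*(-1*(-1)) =-2223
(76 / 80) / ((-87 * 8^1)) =-19 / 13920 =-0.00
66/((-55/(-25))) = 30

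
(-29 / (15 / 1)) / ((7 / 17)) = -493 / 105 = -4.70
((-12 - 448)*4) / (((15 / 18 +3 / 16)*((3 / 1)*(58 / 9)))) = -93.23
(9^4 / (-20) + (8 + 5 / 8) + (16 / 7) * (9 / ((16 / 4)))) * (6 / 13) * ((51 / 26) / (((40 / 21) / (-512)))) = 323132328 / 4225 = 76481.02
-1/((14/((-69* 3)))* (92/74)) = 333/28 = 11.89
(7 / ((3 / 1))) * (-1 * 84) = -196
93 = 93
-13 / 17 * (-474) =6162 / 17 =362.47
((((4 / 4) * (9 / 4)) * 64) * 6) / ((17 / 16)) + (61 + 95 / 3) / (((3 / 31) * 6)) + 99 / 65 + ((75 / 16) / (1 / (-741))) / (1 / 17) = -27722274029 / 477360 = -58074.15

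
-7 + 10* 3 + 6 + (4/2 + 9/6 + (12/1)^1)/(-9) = 491/18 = 27.28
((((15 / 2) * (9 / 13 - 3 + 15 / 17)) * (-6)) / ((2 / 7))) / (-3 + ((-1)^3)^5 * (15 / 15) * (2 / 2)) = -99225 / 1768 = -56.12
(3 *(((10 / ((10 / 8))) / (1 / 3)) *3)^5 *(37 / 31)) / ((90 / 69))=823307452416 / 155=5311660983.33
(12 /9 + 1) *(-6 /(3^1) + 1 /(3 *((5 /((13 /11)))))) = -4.48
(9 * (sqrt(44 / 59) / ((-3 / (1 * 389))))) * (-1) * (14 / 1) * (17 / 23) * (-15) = -8332380 * sqrt(649) / 1357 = -156426.95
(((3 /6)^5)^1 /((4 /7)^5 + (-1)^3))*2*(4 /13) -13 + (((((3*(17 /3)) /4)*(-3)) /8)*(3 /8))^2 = -170278272949 /13446610944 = -12.66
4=4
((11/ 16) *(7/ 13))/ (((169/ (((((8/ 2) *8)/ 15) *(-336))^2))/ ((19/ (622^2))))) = 0.06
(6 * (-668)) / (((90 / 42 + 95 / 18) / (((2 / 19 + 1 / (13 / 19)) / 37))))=-22.87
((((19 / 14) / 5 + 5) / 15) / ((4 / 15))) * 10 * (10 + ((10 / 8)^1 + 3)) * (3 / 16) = 63099 / 1792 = 35.21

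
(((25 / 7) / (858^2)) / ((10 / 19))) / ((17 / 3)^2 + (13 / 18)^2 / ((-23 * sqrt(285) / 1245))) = 0.00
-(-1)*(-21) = -21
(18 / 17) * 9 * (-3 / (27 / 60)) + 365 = 5125 / 17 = 301.47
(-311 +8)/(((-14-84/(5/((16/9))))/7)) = 4545/94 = 48.35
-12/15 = -4/5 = -0.80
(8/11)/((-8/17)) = -17/11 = -1.55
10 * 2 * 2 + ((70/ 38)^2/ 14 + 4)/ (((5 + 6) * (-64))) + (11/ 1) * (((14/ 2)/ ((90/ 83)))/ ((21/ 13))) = 5760776831/ 68618880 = 83.95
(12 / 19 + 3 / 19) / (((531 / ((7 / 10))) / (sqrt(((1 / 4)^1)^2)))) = 7 / 26904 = 0.00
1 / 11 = 0.09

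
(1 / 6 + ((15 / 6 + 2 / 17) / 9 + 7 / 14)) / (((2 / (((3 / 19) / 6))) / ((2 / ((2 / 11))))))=3223 / 23256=0.14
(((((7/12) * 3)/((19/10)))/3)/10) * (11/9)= 77/2052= 0.04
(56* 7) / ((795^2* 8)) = 49 / 632025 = 0.00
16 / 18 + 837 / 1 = 7541 / 9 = 837.89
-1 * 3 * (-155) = 465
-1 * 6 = -6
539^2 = 290521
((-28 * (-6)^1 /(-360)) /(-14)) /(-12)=-0.00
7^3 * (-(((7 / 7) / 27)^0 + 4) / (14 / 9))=-2205 / 2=-1102.50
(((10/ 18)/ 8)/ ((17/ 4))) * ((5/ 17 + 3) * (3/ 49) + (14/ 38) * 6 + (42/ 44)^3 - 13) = -0.16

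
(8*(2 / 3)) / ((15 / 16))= 256 / 45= 5.69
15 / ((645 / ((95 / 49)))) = 95 / 2107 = 0.05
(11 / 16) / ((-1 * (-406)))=11 / 6496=0.00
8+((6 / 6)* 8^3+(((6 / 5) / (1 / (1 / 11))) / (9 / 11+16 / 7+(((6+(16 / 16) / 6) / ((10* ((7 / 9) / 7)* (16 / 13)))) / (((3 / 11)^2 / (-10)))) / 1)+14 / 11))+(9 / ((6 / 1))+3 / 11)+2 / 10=256619695177 / 490438630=523.25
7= 7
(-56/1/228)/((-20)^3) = 7/228000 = 0.00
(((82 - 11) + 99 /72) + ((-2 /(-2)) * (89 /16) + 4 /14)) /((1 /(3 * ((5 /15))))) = 8761 /112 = 78.22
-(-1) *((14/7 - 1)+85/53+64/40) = 1114/265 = 4.20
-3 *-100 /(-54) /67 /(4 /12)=-50 /201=-0.25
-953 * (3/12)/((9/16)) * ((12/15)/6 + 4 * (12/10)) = -282088/135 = -2089.54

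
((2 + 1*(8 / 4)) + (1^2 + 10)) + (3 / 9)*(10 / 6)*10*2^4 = 935 / 9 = 103.89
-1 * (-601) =601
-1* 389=-389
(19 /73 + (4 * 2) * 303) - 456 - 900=77983 /73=1068.26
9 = 9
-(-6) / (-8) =-3 / 4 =-0.75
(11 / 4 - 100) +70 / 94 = -18143 / 188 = -96.51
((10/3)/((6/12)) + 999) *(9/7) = 1293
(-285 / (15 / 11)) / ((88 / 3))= -57 / 8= -7.12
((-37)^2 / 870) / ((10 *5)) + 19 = 827869 / 43500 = 19.03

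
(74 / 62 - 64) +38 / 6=-5252 / 93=-56.47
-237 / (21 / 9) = -711 / 7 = -101.57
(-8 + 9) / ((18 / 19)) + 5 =109 / 18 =6.06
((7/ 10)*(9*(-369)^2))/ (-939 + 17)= -930.38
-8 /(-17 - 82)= 8 /99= 0.08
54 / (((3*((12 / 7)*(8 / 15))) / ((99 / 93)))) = 10395 / 496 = 20.96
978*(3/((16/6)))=4401/4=1100.25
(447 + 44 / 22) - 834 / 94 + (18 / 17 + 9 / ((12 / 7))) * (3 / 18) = 2820017 / 6392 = 441.18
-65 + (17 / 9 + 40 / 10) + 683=5615 / 9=623.89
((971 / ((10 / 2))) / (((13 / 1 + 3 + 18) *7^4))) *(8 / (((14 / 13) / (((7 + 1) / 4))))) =50492 / 1428595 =0.04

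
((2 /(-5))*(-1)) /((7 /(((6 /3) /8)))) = 1 /70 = 0.01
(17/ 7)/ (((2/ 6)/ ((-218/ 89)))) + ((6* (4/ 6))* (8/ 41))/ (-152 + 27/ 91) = -6294657766/ 352621115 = -17.85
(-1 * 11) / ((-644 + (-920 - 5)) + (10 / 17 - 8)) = 187 / 26799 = 0.01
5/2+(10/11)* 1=75/22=3.41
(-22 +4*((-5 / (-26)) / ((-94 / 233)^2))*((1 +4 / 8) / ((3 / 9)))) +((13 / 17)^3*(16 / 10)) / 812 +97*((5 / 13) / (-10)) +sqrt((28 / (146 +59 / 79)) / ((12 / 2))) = -2555859634723 / 572811681260 +sqrt(38465574) / 34779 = -4.28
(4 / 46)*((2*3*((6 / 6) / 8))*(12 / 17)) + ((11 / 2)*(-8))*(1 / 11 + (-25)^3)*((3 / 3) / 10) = 134405558 / 1955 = 68749.65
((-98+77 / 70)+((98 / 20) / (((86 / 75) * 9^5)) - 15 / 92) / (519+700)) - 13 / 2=-12268243698976 / 118648238265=-103.40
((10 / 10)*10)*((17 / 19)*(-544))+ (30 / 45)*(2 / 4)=-4867.04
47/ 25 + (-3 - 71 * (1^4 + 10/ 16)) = -23299/ 200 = -116.50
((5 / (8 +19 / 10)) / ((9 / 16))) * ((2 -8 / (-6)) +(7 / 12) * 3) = 4.56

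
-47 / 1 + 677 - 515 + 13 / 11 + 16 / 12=3878 / 33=117.52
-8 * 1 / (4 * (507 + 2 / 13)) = -26 / 6593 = -0.00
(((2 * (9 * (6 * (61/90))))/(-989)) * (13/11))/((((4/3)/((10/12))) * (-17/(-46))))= -2379/16082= -0.15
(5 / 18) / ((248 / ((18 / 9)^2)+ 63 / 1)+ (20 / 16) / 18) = 4 / 1801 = 0.00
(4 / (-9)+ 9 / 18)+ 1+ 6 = 127 / 18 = 7.06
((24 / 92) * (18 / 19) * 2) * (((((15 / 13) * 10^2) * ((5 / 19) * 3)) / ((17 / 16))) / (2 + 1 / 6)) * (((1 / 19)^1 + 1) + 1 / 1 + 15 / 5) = 44789760000 / 453235861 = 98.82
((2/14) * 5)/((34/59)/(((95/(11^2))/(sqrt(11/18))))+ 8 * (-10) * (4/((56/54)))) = -1526818815000/659583447436789 - 1210595925 * sqrt(22)/1319166894873578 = -0.00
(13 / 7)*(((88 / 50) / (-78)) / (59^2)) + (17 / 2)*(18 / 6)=93203731 / 3655050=25.50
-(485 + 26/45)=-21851/45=-485.58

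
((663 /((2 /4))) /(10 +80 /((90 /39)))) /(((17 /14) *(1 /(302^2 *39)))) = 5826293928 /67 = 86959610.87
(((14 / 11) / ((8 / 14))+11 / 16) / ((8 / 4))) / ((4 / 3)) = 1539 / 1408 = 1.09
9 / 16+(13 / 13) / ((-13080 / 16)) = 14683 / 26160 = 0.56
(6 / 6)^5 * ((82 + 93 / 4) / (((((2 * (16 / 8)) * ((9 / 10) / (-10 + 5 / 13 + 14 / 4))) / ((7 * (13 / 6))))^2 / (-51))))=-24627415925 / 6912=-3562994.20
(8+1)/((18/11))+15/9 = 43/6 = 7.17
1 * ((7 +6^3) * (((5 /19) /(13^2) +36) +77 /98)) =368782905 /44954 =8203.56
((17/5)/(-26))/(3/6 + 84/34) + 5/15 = 5698/19695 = 0.29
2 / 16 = 1 / 8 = 0.12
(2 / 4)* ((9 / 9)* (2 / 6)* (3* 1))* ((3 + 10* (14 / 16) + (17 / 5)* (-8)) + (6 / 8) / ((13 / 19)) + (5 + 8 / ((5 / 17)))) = 116 / 13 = 8.92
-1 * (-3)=3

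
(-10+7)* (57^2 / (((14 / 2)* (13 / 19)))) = -185193 / 91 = -2035.09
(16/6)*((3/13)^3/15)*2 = 48/10985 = 0.00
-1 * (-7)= 7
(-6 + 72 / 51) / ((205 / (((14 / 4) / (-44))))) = 273 / 153340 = 0.00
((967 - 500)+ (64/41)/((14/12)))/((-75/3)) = -134413/7175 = -18.73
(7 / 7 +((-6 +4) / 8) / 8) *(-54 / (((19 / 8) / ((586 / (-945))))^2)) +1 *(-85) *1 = -1057487479 / 11940075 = -88.57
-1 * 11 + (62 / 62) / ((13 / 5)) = -138 / 13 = -10.62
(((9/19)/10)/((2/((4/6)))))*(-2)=-3/95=-0.03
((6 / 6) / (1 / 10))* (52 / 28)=18.57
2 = 2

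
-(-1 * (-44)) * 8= -352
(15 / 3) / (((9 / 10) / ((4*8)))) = 1600 / 9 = 177.78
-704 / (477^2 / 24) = -5632 / 75843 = -0.07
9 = 9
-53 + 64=11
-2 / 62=-1 / 31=-0.03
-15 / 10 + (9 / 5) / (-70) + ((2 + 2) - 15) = -2192 / 175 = -12.53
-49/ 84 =-7/ 12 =-0.58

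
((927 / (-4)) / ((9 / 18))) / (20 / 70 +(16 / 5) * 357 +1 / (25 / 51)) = -162225 / 400654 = -0.40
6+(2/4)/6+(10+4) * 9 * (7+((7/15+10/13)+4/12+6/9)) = 912449/780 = 1169.81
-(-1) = 1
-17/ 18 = -0.94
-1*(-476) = 476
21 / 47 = 0.45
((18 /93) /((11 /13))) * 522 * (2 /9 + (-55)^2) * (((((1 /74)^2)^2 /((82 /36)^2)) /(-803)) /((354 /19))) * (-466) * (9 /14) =33126701308857 /712565155178240518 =0.00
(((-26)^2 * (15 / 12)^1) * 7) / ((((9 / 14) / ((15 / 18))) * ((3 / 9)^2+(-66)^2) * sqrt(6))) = 41405 * sqrt(6) / 141138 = 0.72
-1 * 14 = -14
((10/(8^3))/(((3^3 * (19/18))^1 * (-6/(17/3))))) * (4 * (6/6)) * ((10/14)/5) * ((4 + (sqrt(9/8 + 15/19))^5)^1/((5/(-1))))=17/57456 + 159953 * sqrt(11058)/44838764544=0.00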